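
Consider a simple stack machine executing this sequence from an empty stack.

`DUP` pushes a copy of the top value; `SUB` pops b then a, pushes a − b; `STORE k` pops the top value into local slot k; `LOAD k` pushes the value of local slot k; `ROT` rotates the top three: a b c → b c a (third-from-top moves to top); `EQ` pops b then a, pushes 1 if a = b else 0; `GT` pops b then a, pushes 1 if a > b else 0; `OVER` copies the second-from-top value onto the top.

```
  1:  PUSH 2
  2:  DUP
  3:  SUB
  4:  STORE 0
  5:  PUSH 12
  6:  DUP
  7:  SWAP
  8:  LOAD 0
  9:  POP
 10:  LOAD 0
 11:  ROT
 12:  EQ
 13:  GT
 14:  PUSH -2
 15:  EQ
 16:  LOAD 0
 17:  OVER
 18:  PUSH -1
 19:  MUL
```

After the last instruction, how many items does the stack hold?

3

PUSH 2  : [2]
DUP     : [2, 2]
SUB     : [0]
STORE 0 : []
PUSH 12 : [12]
DUP     : [12, 12]
SWAP    : [12, 12]
LOAD 0  : [12, 12, 0]
POP     : [12, 12]
LOAD 0  : [12, 12, 0]
ROT     : [12, 0, 12]
EQ      : [12, 0]
GT      : [1]
PUSH -2 : [1, -2]
EQ      : [0]
LOAD 0  : [0, 0]
OVER    : [0, 0, 0]
PUSH -1 : [0, 0, 0, -1]
MUL     : [0, 0, 0]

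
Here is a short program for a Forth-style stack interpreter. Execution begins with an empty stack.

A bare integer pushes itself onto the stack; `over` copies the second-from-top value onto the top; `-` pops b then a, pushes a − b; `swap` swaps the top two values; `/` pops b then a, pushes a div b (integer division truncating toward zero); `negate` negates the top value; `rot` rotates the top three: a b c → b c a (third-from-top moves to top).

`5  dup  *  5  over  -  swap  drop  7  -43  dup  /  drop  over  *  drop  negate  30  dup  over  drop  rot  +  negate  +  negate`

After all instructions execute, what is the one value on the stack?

5       [5]
dup     [5, 5]
*       [25]
5       [25, 5]
over    [25, 5, 25]
-       [25, -20]
swap    [-20, 25]
drop    [-20]
7       [-20, 7]
-43     [-20, 7, -43]
dup     [-20, 7, -43, -43]
/       [-20, 7, 1]
drop    [-20, 7]
over    [-20, 7, -20]
*       [-20, -140]
drop    [-20]
negate  [20]
30      [20, 30]
dup     [20, 30, 30]
over    [20, 30, 30, 30]
drop    [20, 30, 30]
rot     [30, 30, 20]
+       [30, 50]
negate  [30, -50]
+       [-20]
negate  [20]

20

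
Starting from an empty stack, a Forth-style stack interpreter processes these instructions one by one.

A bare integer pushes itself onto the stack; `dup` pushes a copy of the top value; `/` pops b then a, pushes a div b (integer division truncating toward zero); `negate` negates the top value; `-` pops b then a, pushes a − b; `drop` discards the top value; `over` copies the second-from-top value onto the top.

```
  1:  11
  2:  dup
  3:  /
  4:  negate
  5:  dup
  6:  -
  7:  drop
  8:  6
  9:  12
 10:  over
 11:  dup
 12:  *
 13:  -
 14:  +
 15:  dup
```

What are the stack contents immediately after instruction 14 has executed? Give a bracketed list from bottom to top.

11     → 11
dup    → 11 11
/      → 1
negate → -1
dup    → -1 -1
-      → 0
drop   → (empty)
6      → 6
12     → 6 12
over   → 6 12 6
dup    → 6 12 6 6
*      → 6 12 36
-      → 6 -24
+      → -18

[-18]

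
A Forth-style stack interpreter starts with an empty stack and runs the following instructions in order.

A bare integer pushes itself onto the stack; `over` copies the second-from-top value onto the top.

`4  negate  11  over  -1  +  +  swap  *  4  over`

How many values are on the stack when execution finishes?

4      -> [4]
negate -> [-4]
11     -> [-4, 11]
over   -> [-4, 11, -4]
-1     -> [-4, 11, -4, -1]
+      -> [-4, 11, -5]
+      -> [-4, 6]
swap   -> [6, -4]
*      -> [-24]
4      -> [-24, 4]
over   -> [-24, 4, -24]

3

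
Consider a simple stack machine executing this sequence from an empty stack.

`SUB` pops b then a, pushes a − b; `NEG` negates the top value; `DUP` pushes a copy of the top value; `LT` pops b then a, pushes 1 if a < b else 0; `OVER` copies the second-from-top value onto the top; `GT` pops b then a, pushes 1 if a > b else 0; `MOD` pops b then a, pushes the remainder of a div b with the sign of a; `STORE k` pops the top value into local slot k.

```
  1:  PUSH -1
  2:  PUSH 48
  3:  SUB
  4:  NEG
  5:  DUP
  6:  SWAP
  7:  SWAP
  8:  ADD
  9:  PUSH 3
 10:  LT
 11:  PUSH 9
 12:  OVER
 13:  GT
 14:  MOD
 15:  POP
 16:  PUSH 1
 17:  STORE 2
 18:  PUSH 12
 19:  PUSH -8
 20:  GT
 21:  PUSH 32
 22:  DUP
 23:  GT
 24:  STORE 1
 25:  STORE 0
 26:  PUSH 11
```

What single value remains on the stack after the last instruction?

PUSH -1 → -1
PUSH 48 → -1 48
SUB     → -49
NEG     → 49
DUP     → 49 49
SWAP    → 49 49
SWAP    → 49 49
ADD     → 98
PUSH 3  → 98 3
LT      → 0
PUSH 9  → 0 9
OVER    → 0 9 0
GT      → 0 1
MOD     → 0
POP     → (empty)
PUSH 1  → 1
STORE 2 → (empty)
PUSH 12 → 12
PUSH -8 → 12 -8
GT      → 1
PUSH 32 → 1 32
DUP     → 1 32 32
GT      → 1 0
STORE 1 → 1
STORE 0 → (empty)
PUSH 11 → 11

11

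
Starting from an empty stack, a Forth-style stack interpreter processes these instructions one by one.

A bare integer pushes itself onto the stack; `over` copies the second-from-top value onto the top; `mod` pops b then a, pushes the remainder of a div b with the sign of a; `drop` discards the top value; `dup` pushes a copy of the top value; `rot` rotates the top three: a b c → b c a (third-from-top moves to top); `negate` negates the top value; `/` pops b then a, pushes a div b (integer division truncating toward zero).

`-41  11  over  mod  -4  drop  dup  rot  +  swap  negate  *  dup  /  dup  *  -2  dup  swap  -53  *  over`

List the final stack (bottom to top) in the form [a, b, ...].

[1, -2, 106, -2]

-41    → -41
11     → -41 11
over   → -41 11 -41
mod    → -41 11
-4     → -41 11 -4
drop   → -41 11
dup    → -41 11 11
rot    → 11 11 -41
+      → 11 -30
swap   → -30 11
negate → -30 -11
*      → 330
dup    → 330 330
/      → 1
dup    → 1 1
*      → 1
-2     → 1 -2
dup    → 1 -2 -2
swap   → 1 -2 -2
-53    → 1 -2 -2 -53
*      → 1 -2 106
over   → 1 -2 106 -2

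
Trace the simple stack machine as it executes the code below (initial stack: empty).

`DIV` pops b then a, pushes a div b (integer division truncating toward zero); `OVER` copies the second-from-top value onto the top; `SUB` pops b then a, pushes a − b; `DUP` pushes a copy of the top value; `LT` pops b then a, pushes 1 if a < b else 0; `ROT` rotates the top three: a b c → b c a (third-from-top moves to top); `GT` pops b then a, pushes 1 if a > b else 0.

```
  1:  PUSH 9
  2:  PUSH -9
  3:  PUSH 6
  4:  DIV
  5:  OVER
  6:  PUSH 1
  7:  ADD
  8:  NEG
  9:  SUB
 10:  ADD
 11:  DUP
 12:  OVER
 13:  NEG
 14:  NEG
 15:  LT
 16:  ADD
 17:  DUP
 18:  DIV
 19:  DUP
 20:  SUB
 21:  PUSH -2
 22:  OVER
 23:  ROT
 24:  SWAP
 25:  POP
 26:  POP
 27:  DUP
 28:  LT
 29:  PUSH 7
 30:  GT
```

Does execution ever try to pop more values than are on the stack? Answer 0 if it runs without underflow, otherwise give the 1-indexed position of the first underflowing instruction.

0

PUSH 9  : 9
PUSH -9 : 9 -9
PUSH 6  : 9 -9 6
DIV     : 9 -1
OVER    : 9 -1 9
PUSH 1  : 9 -1 9 1
ADD     : 9 -1 10
NEG     : 9 -1 -10
SUB     : 9 9
ADD     : 18
DUP     : 18 18
OVER    : 18 18 18
NEG     : 18 18 -18
NEG     : 18 18 18
LT      : 18 0
ADD     : 18
DUP     : 18 18
DIV     : 1
DUP     : 1 1
SUB     : 0
PUSH -2 : 0 -2
OVER    : 0 -2 0
ROT     : -2 0 0
SWAP    : -2 0 0
POP     : -2 0
POP     : -2
DUP     : -2 -2
LT      : 0
PUSH 7  : 0 7
GT      : 0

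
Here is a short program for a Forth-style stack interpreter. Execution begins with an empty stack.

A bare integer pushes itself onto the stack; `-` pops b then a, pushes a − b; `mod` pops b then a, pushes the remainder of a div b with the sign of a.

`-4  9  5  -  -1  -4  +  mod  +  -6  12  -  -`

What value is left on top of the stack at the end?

-4   -4
9    -4 9
5    -4 9 5
-    -4 4
-1   -4 4 -1
-4   -4 4 -1 -4
+    -4 4 -5
mod  -4 4
+    0
-6   0 -6
12   0 -6 12
-    0 -18
-    18

18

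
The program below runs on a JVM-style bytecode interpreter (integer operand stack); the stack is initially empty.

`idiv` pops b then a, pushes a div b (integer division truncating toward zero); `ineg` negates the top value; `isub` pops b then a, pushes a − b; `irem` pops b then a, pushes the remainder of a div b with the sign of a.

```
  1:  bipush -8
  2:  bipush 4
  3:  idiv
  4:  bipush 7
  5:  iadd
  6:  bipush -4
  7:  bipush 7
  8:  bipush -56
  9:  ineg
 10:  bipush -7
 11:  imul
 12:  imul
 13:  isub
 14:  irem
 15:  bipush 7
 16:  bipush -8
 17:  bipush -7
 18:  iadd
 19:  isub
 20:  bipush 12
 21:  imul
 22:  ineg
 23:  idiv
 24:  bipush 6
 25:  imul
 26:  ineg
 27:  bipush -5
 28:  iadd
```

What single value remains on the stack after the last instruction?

-5

bipush -8  → [-8]
bipush 4   → [-8, 4]
idiv       → [-2]
bipush 7   → [-2, 7]
iadd       → [5]
bipush -4  → [5, -4]
bipush 7   → [5, -4, 7]
bipush -56 → [5, -4, 7, -56]
ineg       → [5, -4, 7, 56]
bipush -7  → [5, -4, 7, 56, -7]
imul       → [5, -4, 7, -392]
imul       → [5, -4, -2744]
isub       → [5, 2740]
irem       → [5]
bipush 7   → [5, 7]
bipush -8  → [5, 7, -8]
bipush -7  → [5, 7, -8, -7]
iadd       → [5, 7, -15]
isub       → [5, 22]
bipush 12  → [5, 22, 12]
imul       → [5, 264]
ineg       → [5, -264]
idiv       → [0]
bipush 6   → [0, 6]
imul       → [0]
ineg       → [0]
bipush -5  → [0, -5]
iadd       → [-5]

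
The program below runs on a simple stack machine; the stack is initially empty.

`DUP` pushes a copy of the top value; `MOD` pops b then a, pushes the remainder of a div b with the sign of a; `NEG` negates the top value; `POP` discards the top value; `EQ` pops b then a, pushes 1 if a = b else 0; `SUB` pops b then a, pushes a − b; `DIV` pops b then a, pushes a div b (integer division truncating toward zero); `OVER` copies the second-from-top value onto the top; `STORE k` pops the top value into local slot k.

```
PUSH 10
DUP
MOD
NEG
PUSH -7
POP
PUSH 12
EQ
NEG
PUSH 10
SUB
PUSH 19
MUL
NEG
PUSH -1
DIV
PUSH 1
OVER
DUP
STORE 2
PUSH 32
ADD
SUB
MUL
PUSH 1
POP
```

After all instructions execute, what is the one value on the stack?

-30210

PUSH 10  [10]
DUP      [10, 10]
MOD      [0]
NEG      [0]
PUSH -7  [0, -7]
POP      [0]
PUSH 12  [0, 12]
EQ       [0]
NEG      [0]
PUSH 10  [0, 10]
SUB      [-10]
PUSH 19  [-10, 19]
MUL      [-190]
NEG      [190]
PUSH -1  [190, -1]
DIV      [-190]
PUSH 1   [-190, 1]
OVER     [-190, 1, -190]
DUP      [-190, 1, -190, -190]
STORE 2  [-190, 1, -190]
PUSH 32  [-190, 1, -190, 32]
ADD      [-190, 1, -158]
SUB      [-190, 159]
MUL      [-30210]
PUSH 1   [-30210, 1]
POP      [-30210]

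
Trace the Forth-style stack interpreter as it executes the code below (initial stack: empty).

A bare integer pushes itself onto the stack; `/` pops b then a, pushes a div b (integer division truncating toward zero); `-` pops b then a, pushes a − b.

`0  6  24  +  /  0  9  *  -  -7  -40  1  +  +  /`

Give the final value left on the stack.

0   : 0
6   : 0 6
24  : 0 6 24
+   : 0 30
/   : 0
0   : 0 0
9   : 0 0 9
*   : 0 0
-   : 0
-7  : 0 -7
-40 : 0 -7 -40
1   : 0 -7 -40 1
+   : 0 -7 -39
+   : 0 -46
/   : 0

0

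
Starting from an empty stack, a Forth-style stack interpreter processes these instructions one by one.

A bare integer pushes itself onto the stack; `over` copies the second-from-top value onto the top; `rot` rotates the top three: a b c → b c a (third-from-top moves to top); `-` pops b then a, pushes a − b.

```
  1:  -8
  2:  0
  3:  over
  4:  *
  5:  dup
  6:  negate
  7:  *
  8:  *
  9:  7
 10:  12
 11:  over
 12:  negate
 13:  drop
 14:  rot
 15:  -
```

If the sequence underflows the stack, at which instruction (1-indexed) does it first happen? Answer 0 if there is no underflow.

-8     -> -8
0      -> -8 0
over   -> -8 0 -8
*      -> -8 0
dup    -> -8 0 0
negate -> -8 0 0
*      -> -8 0
*      -> 0
7      -> 0 7
12     -> 0 7 12
over   -> 0 7 12 7
negate -> 0 7 12 -7
drop   -> 0 7 12
rot    -> 7 12 0
-      -> 7 12

0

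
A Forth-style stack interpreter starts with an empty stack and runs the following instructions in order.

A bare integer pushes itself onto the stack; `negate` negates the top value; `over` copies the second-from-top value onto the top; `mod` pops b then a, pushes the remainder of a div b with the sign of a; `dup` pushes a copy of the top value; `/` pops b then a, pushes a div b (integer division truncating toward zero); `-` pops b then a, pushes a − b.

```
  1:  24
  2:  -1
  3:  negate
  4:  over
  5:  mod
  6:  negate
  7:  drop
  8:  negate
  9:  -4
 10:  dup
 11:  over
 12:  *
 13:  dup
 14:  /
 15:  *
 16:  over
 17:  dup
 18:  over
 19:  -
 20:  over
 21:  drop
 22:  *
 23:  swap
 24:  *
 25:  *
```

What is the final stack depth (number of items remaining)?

24     → 24
-1     → 24 -1
negate → 24 1
over   → 24 1 24
mod    → 24 1
negate → 24 -1
drop   → 24
negate → -24
-4     → -24 -4
dup    → -24 -4 -4
over   → -24 -4 -4 -4
*      → -24 -4 16
dup    → -24 -4 16 16
/      → -24 -4 1
*      → -24 -4
over   → -24 -4 -24
dup    → -24 -4 -24 -24
over   → -24 -4 -24 -24 -24
-      → -24 -4 -24 0
over   → -24 -4 -24 0 -24
drop   → -24 -4 -24 0
*      → -24 -4 0
swap   → -24 0 -4
*      → -24 0
*      → 0

1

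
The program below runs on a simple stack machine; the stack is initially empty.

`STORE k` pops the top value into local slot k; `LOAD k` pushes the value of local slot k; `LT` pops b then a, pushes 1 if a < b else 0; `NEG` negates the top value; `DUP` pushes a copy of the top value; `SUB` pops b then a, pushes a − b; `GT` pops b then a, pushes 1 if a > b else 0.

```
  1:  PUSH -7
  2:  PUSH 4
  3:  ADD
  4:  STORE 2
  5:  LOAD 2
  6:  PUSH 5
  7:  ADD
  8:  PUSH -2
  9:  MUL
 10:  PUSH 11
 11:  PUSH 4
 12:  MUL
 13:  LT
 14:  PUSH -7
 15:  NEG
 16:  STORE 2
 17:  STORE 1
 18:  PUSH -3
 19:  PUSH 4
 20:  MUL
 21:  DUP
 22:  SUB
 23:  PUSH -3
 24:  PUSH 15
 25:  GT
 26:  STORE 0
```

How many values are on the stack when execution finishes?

PUSH -7 -> [-7]
PUSH 4  -> [-7, 4]
ADD     -> [-3]
STORE 2 -> []
LOAD 2  -> [-3]
PUSH 5  -> [-3, 5]
ADD     -> [2]
PUSH -2 -> [2, -2]
MUL     -> [-4]
PUSH 11 -> [-4, 11]
PUSH 4  -> [-4, 11, 4]
MUL     -> [-4, 44]
LT      -> [1]
PUSH -7 -> [1, -7]
NEG     -> [1, 7]
STORE 2 -> [1]
STORE 1 -> []
PUSH -3 -> [-3]
PUSH 4  -> [-3, 4]
MUL     -> [-12]
DUP     -> [-12, -12]
SUB     -> [0]
PUSH -3 -> [0, -3]
PUSH 15 -> [0, -3, 15]
GT      -> [0, 0]
STORE 0 -> [0]

1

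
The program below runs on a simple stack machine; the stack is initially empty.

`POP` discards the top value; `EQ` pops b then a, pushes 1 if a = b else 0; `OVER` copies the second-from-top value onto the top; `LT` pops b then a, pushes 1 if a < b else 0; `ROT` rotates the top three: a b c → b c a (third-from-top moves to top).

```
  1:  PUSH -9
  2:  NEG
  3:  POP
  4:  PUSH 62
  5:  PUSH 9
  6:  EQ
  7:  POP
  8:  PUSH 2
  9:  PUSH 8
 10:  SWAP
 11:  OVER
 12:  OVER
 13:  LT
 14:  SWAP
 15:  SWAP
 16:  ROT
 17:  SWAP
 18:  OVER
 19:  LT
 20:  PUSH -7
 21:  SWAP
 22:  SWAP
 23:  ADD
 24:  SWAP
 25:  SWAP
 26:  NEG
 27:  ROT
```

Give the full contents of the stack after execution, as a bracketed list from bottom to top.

[8, 6, 2]

PUSH -9 -> -9
NEG     -> 9
POP     -> (empty)
PUSH 62 -> 62
PUSH 9  -> 62 9
EQ      -> 0
POP     -> (empty)
PUSH 2  -> 2
PUSH 8  -> 2 8
SWAP    -> 8 2
OVER    -> 8 2 8
OVER    -> 8 2 8 2
LT      -> 8 2 0
SWAP    -> 8 0 2
SWAP    -> 8 2 0
ROT     -> 2 0 8
SWAP    -> 2 8 0
OVER    -> 2 8 0 8
LT      -> 2 8 1
PUSH -7 -> 2 8 1 -7
SWAP    -> 2 8 -7 1
SWAP    -> 2 8 1 -7
ADD     -> 2 8 -6
SWAP    -> 2 -6 8
SWAP    -> 2 8 -6
NEG     -> 2 8 6
ROT     -> 8 6 2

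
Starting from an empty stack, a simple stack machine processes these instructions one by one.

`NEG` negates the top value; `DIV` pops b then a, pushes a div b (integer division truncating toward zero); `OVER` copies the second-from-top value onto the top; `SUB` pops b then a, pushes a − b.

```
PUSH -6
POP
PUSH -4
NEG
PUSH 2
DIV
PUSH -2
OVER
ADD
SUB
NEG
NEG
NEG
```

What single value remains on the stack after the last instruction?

-2

PUSH -6 → [-6]
POP     → []
PUSH -4 → [-4]
NEG     → [4]
PUSH 2  → [4, 2]
DIV     → [2]
PUSH -2 → [2, -2]
OVER    → [2, -2, 2]
ADD     → [2, 0]
SUB     → [2]
NEG     → [-2]
NEG     → [2]
NEG     → [-2]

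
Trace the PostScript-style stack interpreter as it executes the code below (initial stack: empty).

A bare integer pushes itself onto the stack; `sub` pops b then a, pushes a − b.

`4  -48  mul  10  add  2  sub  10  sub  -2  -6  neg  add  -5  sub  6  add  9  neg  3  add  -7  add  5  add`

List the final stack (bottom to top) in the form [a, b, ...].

[-194, 15, -8]

4   -> [4]
-48 -> [4, -48]
mul -> [-192]
10  -> [-192, 10]
add -> [-182]
2   -> [-182, 2]
sub -> [-184]
10  -> [-184, 10]
sub -> [-194]
-2  -> [-194, -2]
-6  -> [-194, -2, -6]
neg -> [-194, -2, 6]
add -> [-194, 4]
-5  -> [-194, 4, -5]
sub -> [-194, 9]
6   -> [-194, 9, 6]
add -> [-194, 15]
9   -> [-194, 15, 9]
neg -> [-194, 15, -9]
3   -> [-194, 15, -9, 3]
add -> [-194, 15, -6]
-7  -> [-194, 15, -6, -7]
add -> [-194, 15, -13]
5   -> [-194, 15, -13, 5]
add -> [-194, 15, -8]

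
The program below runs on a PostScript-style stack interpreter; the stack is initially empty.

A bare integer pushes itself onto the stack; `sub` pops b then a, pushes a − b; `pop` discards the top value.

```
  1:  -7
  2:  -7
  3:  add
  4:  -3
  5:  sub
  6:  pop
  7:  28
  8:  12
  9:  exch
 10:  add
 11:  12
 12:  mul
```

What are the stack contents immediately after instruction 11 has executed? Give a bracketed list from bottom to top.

[40, 12]

-7   : -7
-7   : -7 -7
add  : -14
-3   : -14 -3
sub  : -11
pop  : (empty)
28   : 28
12   : 28 12
exch : 12 28
add  : 40
12   : 40 12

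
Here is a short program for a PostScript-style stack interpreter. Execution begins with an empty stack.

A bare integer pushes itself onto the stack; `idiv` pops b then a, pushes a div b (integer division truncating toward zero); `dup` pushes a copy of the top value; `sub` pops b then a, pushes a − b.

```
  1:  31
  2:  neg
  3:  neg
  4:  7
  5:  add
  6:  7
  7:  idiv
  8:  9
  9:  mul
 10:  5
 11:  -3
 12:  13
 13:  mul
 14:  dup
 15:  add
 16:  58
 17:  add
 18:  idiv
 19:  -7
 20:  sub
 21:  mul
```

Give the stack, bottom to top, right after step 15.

[45, 5, -78]

31   → 31
neg  → -31
neg  → 31
7    → 31 7
add  → 38
7    → 38 7
idiv → 5
9    → 5 9
mul  → 45
5    → 45 5
-3   → 45 5 -3
13   → 45 5 -3 13
mul  → 45 5 -39
dup  → 45 5 -39 -39
add  → 45 5 -78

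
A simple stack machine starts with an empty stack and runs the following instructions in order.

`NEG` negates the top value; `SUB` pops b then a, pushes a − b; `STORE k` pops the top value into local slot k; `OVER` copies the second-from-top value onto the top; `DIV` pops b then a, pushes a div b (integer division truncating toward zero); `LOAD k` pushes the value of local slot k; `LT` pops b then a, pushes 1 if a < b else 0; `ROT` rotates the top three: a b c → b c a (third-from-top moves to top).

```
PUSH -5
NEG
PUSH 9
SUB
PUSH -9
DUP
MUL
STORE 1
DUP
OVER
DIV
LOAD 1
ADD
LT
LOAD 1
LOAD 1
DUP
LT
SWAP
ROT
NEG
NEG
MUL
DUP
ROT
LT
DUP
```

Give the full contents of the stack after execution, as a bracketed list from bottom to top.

PUSH -5 : [-5]
NEG     : [5]
PUSH 9  : [5, 9]
SUB     : [-4]
PUSH -9 : [-4, -9]
DUP     : [-4, -9, -9]
MUL     : [-4, 81]
STORE 1 : [-4]
DUP     : [-4, -4]
OVER    : [-4, -4, -4]
DIV     : [-4, 1]
LOAD 1  : [-4, 1, 81]
ADD     : [-4, 82]
LT      : [1]
LOAD 1  : [1, 81]
LOAD 1  : [1, 81, 81]
DUP     : [1, 81, 81, 81]
LT      : [1, 81, 0]
SWAP    : [1, 0, 81]
ROT     : [0, 81, 1]
NEG     : [0, 81, -1]
NEG     : [0, 81, 1]
MUL     : [0, 81]
DUP     : [0, 81, 81]
ROT     : [81, 81, 0]
LT      : [81, 0]
DUP     : [81, 0, 0]

[81, 0, 0]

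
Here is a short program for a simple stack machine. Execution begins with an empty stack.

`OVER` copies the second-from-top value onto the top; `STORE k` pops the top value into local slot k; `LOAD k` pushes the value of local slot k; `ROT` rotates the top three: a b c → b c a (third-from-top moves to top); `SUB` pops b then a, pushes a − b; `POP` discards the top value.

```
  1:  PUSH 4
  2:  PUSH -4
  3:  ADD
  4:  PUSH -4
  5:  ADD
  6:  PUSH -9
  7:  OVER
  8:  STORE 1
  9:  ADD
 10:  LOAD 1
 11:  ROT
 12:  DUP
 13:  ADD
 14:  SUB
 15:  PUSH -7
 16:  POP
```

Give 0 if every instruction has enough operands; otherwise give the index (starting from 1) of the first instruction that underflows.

11

PUSH 4  -> 4
PUSH -4 -> 4 -4
ADD     -> 0
PUSH -4 -> 0 -4
ADD     -> -4
PUSH -9 -> -4 -9
OVER    -> -4 -9 -4
STORE 1 -> -4 -9
ADD     -> -13
LOAD 1  -> -13 -4
ROT  — needs 3 operands, stack has 2 → underflow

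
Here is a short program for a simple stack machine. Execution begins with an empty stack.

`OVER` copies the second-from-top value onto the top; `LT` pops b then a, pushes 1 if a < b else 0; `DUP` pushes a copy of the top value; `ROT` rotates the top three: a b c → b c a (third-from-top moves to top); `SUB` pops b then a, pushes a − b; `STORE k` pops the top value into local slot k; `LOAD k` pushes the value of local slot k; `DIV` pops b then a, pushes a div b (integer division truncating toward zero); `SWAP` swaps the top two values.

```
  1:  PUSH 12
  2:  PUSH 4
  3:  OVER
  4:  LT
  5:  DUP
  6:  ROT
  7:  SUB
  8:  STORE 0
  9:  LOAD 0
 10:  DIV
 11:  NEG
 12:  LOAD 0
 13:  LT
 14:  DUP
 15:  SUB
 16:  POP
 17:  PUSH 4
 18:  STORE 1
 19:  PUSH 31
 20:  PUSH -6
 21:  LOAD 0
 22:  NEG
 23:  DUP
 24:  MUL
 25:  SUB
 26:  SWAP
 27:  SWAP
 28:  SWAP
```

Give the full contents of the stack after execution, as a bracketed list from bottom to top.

[-127, 31]

PUSH 12 -> [12]
PUSH 4  -> [12, 4]
OVER    -> [12, 4, 12]
LT      -> [12, 1]
DUP     -> [12, 1, 1]
ROT     -> [1, 1, 12]
SUB     -> [1, -11]
STORE 0 -> [1]
LOAD 0  -> [1, -11]
DIV     -> [0]
NEG     -> [0]
LOAD 0  -> [0, -11]
LT      -> [0]
DUP     -> [0, 0]
SUB     -> [0]
POP     -> []
PUSH 4  -> [4]
STORE 1 -> []
PUSH 31 -> [31]
PUSH -6 -> [31, -6]
LOAD 0  -> [31, -6, -11]
NEG     -> [31, -6, 11]
DUP     -> [31, -6, 11, 11]
MUL     -> [31, -6, 121]
SUB     -> [31, -127]
SWAP    -> [-127, 31]
SWAP    -> [31, -127]
SWAP    -> [-127, 31]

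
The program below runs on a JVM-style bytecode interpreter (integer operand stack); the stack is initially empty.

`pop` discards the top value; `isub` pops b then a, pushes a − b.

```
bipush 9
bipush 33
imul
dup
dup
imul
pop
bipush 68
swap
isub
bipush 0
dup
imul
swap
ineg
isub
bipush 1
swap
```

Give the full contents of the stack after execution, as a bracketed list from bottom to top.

[1, -229]

bipush 9  : 9
bipush 33 : 9 33
imul      : 297
dup       : 297 297
dup       : 297 297 297
imul      : 297 88209
pop       : 297
bipush 68 : 297 68
swap      : 68 297
isub      : -229
bipush 0  : -229 0
dup       : -229 0 0
imul      : -229 0
swap      : 0 -229
ineg      : 0 229
isub      : -229
bipush 1  : -229 1
swap      : 1 -229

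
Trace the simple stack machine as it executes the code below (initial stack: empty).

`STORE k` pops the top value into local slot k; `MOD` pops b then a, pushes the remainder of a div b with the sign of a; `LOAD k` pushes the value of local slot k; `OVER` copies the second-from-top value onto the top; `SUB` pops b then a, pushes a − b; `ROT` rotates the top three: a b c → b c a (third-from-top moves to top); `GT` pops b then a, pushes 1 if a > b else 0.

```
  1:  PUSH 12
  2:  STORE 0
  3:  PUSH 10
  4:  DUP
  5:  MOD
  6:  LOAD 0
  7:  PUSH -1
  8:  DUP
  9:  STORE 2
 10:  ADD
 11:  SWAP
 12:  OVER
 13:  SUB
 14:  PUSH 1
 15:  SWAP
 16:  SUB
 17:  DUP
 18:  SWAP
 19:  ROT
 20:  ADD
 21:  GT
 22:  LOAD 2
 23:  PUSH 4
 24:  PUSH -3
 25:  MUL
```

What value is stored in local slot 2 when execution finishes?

PUSH 12 -> [12]
STORE 0 -> []
PUSH 10 -> [10]
DUP     -> [10, 10]
MOD     -> [0]
LOAD 0  -> [0, 12]
PUSH -1 -> [0, 12, -1]
DUP     -> [0, 12, -1, -1]
STORE 2 -> [0, 12, -1]
ADD     -> [0, 11]
SWAP    -> [11, 0]
OVER    -> [11, 0, 11]
SUB     -> [11, -11]
PUSH 1  -> [11, -11, 1]
SWAP    -> [11, 1, -11]
SUB     -> [11, 12]
DUP     -> [11, 12, 12]
SWAP    -> [11, 12, 12]
ROT     -> [12, 12, 11]
ADD     -> [12, 23]
GT      -> [0]
LOAD 2  -> [0, -1]
PUSH 4  -> [0, -1, 4]
PUSH -3 -> [0, -1, 4, -3]
MUL     -> [0, -1, -12]

-1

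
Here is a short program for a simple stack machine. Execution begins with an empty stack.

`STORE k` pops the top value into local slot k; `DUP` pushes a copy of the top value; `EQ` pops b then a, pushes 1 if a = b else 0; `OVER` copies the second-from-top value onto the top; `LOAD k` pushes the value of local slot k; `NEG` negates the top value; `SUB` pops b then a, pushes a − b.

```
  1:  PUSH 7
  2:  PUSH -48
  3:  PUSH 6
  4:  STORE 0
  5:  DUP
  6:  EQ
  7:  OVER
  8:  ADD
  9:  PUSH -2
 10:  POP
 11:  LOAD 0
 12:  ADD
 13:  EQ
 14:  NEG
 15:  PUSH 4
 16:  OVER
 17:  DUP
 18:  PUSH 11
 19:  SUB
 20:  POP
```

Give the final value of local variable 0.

6

PUSH 7    [7]
PUSH -48  [7, -48]
PUSH 6    [7, -48, 6]
STORE 0   [7, -48]
DUP       [7, -48, -48]
EQ        [7, 1]
OVER      [7, 1, 7]
ADD       [7, 8]
PUSH -2   [7, 8, -2]
POP       [7, 8]
LOAD 0    [7, 8, 6]
ADD       [7, 14]
EQ        [0]
NEG       [0]
PUSH 4    [0, 4]
OVER      [0, 4, 0]
DUP       [0, 4, 0, 0]
PUSH 11   [0, 4, 0, 0, 11]
SUB       [0, 4, 0, -11]
POP       [0, 4, 0]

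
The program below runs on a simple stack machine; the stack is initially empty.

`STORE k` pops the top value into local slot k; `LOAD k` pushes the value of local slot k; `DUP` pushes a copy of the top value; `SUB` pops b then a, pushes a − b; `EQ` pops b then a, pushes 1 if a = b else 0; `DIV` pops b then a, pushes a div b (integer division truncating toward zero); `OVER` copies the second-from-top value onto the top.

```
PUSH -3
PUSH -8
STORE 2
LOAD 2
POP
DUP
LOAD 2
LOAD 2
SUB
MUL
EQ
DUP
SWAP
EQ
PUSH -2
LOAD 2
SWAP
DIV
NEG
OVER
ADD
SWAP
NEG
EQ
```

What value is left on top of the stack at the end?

PUSH -3 : -3
PUSH -8 : -3 -8
STORE 2 : -3
LOAD 2  : -3 -8
POP     : -3
DUP     : -3 -3
LOAD 2  : -3 -3 -8
LOAD 2  : -3 -3 -8 -8
SUB     : -3 -3 0
MUL     : -3 0
EQ      : 0
DUP     : 0 0
SWAP    : 0 0
EQ      : 1
PUSH -2 : 1 -2
LOAD 2  : 1 -2 -8
SWAP    : 1 -8 -2
DIV     : 1 4
NEG     : 1 -4
OVER    : 1 -4 1
ADD     : 1 -3
SWAP    : -3 1
NEG     : -3 -1
EQ      : 0

0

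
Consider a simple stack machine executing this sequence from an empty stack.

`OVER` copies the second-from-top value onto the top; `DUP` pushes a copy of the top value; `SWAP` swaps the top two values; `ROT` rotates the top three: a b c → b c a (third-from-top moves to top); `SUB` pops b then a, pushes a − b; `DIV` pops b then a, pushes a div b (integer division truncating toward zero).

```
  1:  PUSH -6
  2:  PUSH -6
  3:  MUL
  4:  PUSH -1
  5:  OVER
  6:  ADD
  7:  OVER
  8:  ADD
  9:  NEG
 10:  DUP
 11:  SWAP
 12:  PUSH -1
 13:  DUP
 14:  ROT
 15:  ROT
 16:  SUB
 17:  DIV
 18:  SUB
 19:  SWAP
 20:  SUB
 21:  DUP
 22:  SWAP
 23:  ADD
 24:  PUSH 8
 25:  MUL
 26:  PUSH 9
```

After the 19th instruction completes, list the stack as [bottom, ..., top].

[-71, 36]

PUSH -6 : -6
PUSH -6 : -6 -6
MUL     : 36
PUSH -1 : 36 -1
OVER    : 36 -1 36
ADD     : 36 35
OVER    : 36 35 36
ADD     : 36 71
NEG     : 36 -71
DUP     : 36 -71 -71
SWAP    : 36 -71 -71
PUSH -1 : 36 -71 -71 -1
DUP     : 36 -71 -71 -1 -1
ROT     : 36 -71 -1 -1 -71
ROT     : 36 -71 -1 -71 -1
SUB     : 36 -71 -1 -70
DIV     : 36 -71 0
SUB     : 36 -71
SWAP    : -71 36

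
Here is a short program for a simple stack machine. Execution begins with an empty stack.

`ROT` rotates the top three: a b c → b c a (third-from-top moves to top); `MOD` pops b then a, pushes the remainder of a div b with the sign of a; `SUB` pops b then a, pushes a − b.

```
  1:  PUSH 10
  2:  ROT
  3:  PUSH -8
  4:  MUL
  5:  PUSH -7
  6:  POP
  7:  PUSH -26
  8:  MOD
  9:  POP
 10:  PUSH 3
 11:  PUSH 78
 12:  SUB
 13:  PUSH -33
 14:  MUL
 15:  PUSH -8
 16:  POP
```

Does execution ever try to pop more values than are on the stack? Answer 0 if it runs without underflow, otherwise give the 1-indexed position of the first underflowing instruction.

2

PUSH 10 -> 10
ROT  — needs 3 operands, stack has 1 → underflow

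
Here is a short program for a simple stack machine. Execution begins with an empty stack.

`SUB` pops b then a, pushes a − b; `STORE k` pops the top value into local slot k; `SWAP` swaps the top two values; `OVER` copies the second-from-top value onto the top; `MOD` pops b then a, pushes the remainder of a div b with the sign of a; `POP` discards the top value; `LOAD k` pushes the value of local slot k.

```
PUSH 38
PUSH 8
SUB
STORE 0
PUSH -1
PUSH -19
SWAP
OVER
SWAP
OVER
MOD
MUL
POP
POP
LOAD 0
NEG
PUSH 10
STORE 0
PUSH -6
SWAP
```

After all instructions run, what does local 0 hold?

10

PUSH 38  → 38
PUSH 8   → 38 8
SUB      → 30
STORE 0  → (empty)
PUSH -1  → -1
PUSH -19 → -1 -19
SWAP     → -19 -1
OVER     → -19 -1 -19
SWAP     → -19 -19 -1
OVER     → -19 -19 -1 -19
MOD      → -19 -19 -1
MUL      → -19 19
POP      → -19
POP      → (empty)
LOAD 0   → 30
NEG      → -30
PUSH 10  → -30 10
STORE 0  → -30
PUSH -6  → -30 -6
SWAP     → -6 -30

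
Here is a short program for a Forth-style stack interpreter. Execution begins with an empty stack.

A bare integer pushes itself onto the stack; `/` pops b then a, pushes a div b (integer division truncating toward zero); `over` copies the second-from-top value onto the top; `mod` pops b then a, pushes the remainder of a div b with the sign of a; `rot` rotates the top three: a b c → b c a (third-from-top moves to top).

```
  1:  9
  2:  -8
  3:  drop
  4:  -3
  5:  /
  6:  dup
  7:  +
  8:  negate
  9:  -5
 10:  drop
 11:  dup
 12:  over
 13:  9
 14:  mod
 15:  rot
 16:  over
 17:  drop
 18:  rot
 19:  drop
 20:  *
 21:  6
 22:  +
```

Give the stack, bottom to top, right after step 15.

[6, 6, 6]

9      → 9
-8     → 9 -8
drop   → 9
-3     → 9 -3
/      → -3
dup    → -3 -3
+      → -6
negate → 6
-5     → 6 -5
drop   → 6
dup    → 6 6
over   → 6 6 6
9      → 6 6 6 9
mod    → 6 6 6
rot    → 6 6 6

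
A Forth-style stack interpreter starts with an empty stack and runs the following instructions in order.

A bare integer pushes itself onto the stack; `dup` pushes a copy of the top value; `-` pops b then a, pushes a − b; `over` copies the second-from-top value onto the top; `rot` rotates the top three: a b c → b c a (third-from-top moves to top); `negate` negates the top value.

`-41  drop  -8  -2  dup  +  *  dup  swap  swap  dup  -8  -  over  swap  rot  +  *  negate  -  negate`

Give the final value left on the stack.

-41     [-41]
drop    []
-8      [-8]
-2      [-8, -2]
dup     [-8, -2, -2]
+       [-8, -4]
*       [32]
dup     [32, 32]
swap    [32, 32]
swap    [32, 32]
dup     [32, 32, 32]
-8      [32, 32, 32, -8]
-       [32, 32, 40]
over    [32, 32, 40, 32]
swap    [32, 32, 32, 40]
rot     [32, 32, 40, 32]
+       [32, 32, 72]
*       [32, 2304]
negate  [32, -2304]
-       [2336]
negate  [-2336]

-2336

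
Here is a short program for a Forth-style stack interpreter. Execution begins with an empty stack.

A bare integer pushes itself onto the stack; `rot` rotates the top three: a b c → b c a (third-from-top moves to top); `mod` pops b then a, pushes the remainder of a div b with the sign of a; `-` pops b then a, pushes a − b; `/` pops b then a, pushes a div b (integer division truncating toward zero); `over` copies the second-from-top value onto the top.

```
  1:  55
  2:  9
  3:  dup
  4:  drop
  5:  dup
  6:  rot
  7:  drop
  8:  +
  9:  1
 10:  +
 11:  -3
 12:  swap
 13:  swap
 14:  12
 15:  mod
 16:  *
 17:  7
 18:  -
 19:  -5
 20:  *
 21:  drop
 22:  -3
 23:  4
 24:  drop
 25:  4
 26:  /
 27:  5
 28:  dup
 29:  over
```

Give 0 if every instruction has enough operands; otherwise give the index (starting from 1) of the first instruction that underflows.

55   -> 55
9    -> 55 9
dup  -> 55 9 9
drop -> 55 9
dup  -> 55 9 9
rot  -> 9 9 55
drop -> 9 9
+    -> 18
1    -> 18 1
+    -> 19
-3   -> 19 -3
swap -> -3 19
swap -> 19 -3
12   -> 19 -3 12
mod  -> 19 -3
*    -> -57
7    -> -57 7
-    -> -64
-5   -> -64 -5
*    -> 320
drop -> (empty)
-3   -> -3
4    -> -3 4
drop -> -3
4    -> -3 4
/    -> 0
5    -> 0 5
dup  -> 0 5 5
over -> 0 5 5 5

0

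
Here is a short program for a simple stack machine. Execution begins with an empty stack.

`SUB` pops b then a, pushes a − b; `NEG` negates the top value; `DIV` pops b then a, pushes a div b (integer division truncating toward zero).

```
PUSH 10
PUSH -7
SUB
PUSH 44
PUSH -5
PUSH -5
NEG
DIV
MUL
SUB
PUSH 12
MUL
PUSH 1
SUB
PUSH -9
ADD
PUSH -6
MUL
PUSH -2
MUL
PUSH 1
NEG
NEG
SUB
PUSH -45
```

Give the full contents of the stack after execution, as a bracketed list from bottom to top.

[8663, -45]

PUSH 10  -> [10]
PUSH -7  -> [10, -7]
SUB      -> [17]
PUSH 44  -> [17, 44]
PUSH -5  -> [17, 44, -5]
PUSH -5  -> [17, 44, -5, -5]
NEG      -> [17, 44, -5, 5]
DIV      -> [17, 44, -1]
MUL      -> [17, -44]
SUB      -> [61]
PUSH 12  -> [61, 12]
MUL      -> [732]
PUSH 1   -> [732, 1]
SUB      -> [731]
PUSH -9  -> [731, -9]
ADD      -> [722]
PUSH -6  -> [722, -6]
MUL      -> [-4332]
PUSH -2  -> [-4332, -2]
MUL      -> [8664]
PUSH 1   -> [8664, 1]
NEG      -> [8664, -1]
NEG      -> [8664, 1]
SUB      -> [8663]
PUSH -45 -> [8663, -45]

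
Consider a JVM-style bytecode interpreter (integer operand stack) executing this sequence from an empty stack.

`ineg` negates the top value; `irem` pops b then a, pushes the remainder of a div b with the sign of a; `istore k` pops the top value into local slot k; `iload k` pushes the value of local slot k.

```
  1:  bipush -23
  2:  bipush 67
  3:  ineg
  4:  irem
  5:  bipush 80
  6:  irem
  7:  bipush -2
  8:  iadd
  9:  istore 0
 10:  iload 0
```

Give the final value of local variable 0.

-25

bipush -23  -23
bipush 67   -23 67
ineg        -23 -67
irem        -23
bipush 80   -23 80
irem        -23
bipush -2   -23 -2
iadd        -25
istore 0    (empty)
iload 0     -25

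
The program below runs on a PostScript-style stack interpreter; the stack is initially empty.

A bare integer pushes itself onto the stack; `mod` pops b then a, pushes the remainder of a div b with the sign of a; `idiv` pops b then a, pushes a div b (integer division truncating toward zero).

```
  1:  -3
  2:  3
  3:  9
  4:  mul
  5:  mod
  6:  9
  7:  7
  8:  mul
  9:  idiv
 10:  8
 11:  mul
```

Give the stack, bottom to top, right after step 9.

-3    [-3]
3     [-3, 3]
9     [-3, 3, 9]
mul   [-3, 27]
mod   [-3]
9     [-3, 9]
7     [-3, 9, 7]
mul   [-3, 63]
idiv  [0]

[0]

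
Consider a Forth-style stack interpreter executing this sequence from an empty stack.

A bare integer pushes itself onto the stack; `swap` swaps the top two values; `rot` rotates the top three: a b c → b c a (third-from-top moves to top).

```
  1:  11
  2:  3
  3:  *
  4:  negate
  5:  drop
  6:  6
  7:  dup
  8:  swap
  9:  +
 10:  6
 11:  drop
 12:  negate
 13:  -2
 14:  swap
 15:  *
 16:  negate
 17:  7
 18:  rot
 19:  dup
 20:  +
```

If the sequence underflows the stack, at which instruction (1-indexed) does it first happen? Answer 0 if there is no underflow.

11     → 11
3      → 11 3
*      → 33
negate → -33
drop   → (empty)
6      → 6
dup    → 6 6
swap   → 6 6
+      → 12
6      → 12 6
drop   → 12
negate → -12
-2     → -12 -2
swap   → -2 -12
*      → 24
negate → -24
7      → -24 7
rot  — needs 3 operands, stack has 2 → underflow

18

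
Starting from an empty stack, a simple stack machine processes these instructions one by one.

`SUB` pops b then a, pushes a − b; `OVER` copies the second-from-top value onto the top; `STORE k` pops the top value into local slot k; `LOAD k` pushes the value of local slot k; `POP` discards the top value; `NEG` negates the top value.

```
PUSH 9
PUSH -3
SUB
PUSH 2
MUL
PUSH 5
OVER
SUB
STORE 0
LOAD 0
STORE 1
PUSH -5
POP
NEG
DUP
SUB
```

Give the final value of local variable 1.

PUSH 9  : 9
PUSH -3 : 9 -3
SUB     : 12
PUSH 2  : 12 2
MUL     : 24
PUSH 5  : 24 5
OVER    : 24 5 24
SUB     : 24 -19
STORE 0 : 24
LOAD 0  : 24 -19
STORE 1 : 24
PUSH -5 : 24 -5
POP     : 24
NEG     : -24
DUP     : -24 -24
SUB     : 0

-19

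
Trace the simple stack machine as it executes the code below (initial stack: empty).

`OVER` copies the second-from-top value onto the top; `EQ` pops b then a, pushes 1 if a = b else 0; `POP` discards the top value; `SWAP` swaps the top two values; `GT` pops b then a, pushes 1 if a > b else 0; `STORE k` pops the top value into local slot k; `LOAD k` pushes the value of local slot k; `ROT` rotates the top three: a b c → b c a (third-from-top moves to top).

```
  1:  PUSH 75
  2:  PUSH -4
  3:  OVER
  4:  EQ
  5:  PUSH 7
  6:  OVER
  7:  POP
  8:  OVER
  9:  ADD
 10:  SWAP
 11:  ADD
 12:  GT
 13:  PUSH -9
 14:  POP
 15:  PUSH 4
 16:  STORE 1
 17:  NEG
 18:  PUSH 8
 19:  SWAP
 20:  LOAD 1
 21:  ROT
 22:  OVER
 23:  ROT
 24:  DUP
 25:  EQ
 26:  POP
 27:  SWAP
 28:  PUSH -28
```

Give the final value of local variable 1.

4

PUSH 75  : [75]
PUSH -4  : [75, -4]
OVER     : [75, -4, 75]
EQ       : [75, 0]
PUSH 7   : [75, 0, 7]
OVER     : [75, 0, 7, 0]
POP      : [75, 0, 7]
OVER     : [75, 0, 7, 0]
ADD      : [75, 0, 7]
SWAP     : [75, 7, 0]
ADD      : [75, 7]
GT       : [1]
PUSH -9  : [1, -9]
POP      : [1]
PUSH 4   : [1, 4]
STORE 1  : [1]
NEG      : [-1]
PUSH 8   : [-1, 8]
SWAP     : [8, -1]
LOAD 1   : [8, -1, 4]
ROT      : [-1, 4, 8]
OVER     : [-1, 4, 8, 4]
ROT      : [-1, 8, 4, 4]
DUP      : [-1, 8, 4, 4, 4]
EQ       : [-1, 8, 4, 1]
POP      : [-1, 8, 4]
SWAP     : [-1, 4, 8]
PUSH -28 : [-1, 4, 8, -28]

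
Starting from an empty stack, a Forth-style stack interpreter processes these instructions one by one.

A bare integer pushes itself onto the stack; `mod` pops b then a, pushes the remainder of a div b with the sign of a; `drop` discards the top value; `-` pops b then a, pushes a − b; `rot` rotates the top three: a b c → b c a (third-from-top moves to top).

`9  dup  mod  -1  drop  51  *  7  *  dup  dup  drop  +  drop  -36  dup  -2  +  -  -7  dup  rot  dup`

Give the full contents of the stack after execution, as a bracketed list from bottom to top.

[-7, -7, 2, 2]

9    : 9
dup  : 9 9
mod  : 0
-1   : 0 -1
drop : 0
51   : 0 51
*    : 0
7    : 0 7
*    : 0
dup  : 0 0
dup  : 0 0 0
drop : 0 0
+    : 0
drop : (empty)
-36  : -36
dup  : -36 -36
-2   : -36 -36 -2
+    : -36 -38
-    : 2
-7   : 2 -7
dup  : 2 -7 -7
rot  : -7 -7 2
dup  : -7 -7 2 2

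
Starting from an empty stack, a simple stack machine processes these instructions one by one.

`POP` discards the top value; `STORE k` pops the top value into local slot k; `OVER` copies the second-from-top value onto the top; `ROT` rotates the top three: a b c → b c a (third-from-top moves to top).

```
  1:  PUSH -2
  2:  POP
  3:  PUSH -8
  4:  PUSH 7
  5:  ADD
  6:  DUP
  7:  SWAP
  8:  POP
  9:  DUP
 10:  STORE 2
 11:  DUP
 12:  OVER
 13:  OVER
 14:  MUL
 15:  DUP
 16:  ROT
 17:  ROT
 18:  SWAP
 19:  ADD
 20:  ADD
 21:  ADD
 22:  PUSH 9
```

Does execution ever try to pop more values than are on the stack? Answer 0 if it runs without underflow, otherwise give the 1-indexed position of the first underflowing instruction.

0

PUSH -2 → -2
POP     → (empty)
PUSH -8 → -8
PUSH 7  → -8 7
ADD     → -1
DUP     → -1 -1
SWAP    → -1 -1
POP     → -1
DUP     → -1 -1
STORE 2 → -1
DUP     → -1 -1
OVER    → -1 -1 -1
OVER    → -1 -1 -1 -1
MUL     → -1 -1 1
DUP     → -1 -1 1 1
ROT     → -1 1 1 -1
ROT     → -1 1 -1 1
SWAP    → -1 1 1 -1
ADD     → -1 1 0
ADD     → -1 1
ADD     → 0
PUSH 9  → 0 9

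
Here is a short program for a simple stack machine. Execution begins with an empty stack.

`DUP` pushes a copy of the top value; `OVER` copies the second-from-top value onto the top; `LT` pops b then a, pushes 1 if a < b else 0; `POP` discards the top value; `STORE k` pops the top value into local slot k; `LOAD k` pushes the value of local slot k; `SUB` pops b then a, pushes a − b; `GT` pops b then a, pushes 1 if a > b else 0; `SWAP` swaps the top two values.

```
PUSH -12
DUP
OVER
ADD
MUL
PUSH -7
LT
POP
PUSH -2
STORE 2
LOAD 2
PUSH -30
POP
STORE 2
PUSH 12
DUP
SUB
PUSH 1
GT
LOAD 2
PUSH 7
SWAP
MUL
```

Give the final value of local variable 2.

PUSH -12 -> [-12]
DUP      -> [-12, -12]
OVER     -> [-12, -12, -12]
ADD      -> [-12, -24]
MUL      -> [288]
PUSH -7  -> [288, -7]
LT       -> [0]
POP      -> []
PUSH -2  -> [-2]
STORE 2  -> []
LOAD 2   -> [-2]
PUSH -30 -> [-2, -30]
POP      -> [-2]
STORE 2  -> []
PUSH 12  -> [12]
DUP      -> [12, 12]
SUB      -> [0]
PUSH 1   -> [0, 1]
GT       -> [0]
LOAD 2   -> [0, -2]
PUSH 7   -> [0, -2, 7]
SWAP     -> [0, 7, -2]
MUL      -> [0, -14]

-2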